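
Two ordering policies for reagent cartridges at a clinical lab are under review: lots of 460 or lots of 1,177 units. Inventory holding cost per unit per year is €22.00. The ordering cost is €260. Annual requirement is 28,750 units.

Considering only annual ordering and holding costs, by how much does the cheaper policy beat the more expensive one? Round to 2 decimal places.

TC(Q) = (D/Q)S + (Q/2)H
TC(460) = (28,750/460)×260 + (460/2)×22 = €21,310.00
TC(1,177) = (28,750/1,177)×260 + (1,177/2)×22 = €19,297.89
Cheaper: Q = 1,177.  Difference = €2,012.11

€2,012.11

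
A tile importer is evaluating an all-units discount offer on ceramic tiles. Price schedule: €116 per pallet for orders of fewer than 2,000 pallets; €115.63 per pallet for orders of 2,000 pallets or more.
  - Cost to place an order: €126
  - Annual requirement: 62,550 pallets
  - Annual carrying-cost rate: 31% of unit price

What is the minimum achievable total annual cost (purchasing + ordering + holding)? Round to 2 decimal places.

H₁ = 31%×€116 = €35.9600;  H₂ = 31%×€115.63 = €35.8453
EOQ₁ = √(2×62,550×126/35.9600) = 662.07  (< 2,000, feasible at tier 1)
EOQ₂ = √(2×62,550×126/35.8453) = 663.13  (< 2,000 → use Q = 2,000 at tier-2 price)
TC(tier 1 (EOQ₁), Q≈662.1) = €7,279,608.05
TC(tier 2, Q≈2,000.0) = €7,272,442.45
Minimum at tier 2: €7,272,442.45

€7,272,442.45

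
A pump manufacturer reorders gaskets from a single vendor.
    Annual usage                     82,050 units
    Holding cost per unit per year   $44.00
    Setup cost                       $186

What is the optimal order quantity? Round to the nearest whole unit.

Q* = √(2·D·S / H) = √(2·82,050·186 / 44) = √693,695.5 ≈ 832.88

833 units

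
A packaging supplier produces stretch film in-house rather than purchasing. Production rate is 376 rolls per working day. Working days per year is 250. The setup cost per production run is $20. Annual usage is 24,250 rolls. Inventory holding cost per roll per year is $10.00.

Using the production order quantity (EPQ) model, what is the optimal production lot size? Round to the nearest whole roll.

d = 24,250/250 = 97.0000 rolls/day;  effective holding cost H(1 − d/p) = 10·(1 − 97.0000/376) = 7.42021
Q* = √(2DS / H_eff) = √(2·24,250·20 / 7.42021) ≈ 361.56

362 rolls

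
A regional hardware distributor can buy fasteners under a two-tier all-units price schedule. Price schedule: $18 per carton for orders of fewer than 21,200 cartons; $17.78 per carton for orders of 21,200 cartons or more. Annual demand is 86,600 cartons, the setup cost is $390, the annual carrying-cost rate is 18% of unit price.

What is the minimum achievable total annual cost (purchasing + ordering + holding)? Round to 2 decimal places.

H₁ = 18%×$18 = $3.2400;  H₂ = 18%×$17.78 = $3.2004
EOQ₁ = √(2×86,600×390/3.2400) = 4,565.98  (< 21,200, feasible at tier 1)
EOQ₂ = √(2×86,600×390/3.2004) = 4,594.14  (< 21,200 → use Q = 21,200 at tier-2 price)
TC(tier 1 (EOQ₁), Q≈4,566.0) = $1,573,593.77
TC(tier 2, Q≈21,200.0) = $1,575,265.35
Minimum at tier 1 (EOQ₁): $1,573,593.77

$1,573,593.77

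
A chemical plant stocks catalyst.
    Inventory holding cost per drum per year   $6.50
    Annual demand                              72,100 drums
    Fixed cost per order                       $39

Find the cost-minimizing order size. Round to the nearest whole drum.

930 drums

Optimal lot size Q* = (2 × 72,100 × $39 / $6.5)^½ ≈ 930.16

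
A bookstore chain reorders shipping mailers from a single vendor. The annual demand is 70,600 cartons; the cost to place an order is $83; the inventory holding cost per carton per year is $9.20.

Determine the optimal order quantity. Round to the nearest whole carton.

Q* = √(2·D·S / H) = √(2·70,600·83 / 9.2) = √1,273,869.6 ≈ 1,128.66

1,129 cartons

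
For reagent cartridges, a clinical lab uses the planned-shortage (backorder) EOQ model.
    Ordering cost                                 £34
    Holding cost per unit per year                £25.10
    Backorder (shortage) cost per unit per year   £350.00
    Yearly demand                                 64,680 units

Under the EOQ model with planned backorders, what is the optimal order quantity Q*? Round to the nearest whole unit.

433 units

Q* = √(2DS/H) · √((H + b)/b)
   = √(2 × 64,680 × 34 / 25.1) · √((25.1 + 350) / 350)
   = 418.603 × 1.0352 ≈ 433.35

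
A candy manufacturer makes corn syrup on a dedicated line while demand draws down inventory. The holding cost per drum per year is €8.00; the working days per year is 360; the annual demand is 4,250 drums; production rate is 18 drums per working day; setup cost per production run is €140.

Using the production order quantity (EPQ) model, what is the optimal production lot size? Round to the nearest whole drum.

Daily demand d = 4,250/360 = 11.806; p = 18; 1 − d/p = 0.34414
EPQ = √(2DS / (H(1 − d/p)))
    = √(2 × 4,250 × 140 / (8 × 0.34414)) ≈ 657.45

657 drums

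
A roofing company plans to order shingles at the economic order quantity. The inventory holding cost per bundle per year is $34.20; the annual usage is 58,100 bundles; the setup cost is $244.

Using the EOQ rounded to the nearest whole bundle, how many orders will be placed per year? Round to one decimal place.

2DS/H = 2·58,100·244/34.2 = 829,029.24
EOQ = √829,029.24 ≈ 910.51 → Q = 911
N = D/Q = 58,100/911 ≈ 63.776 orders/yr

63.8 orders per year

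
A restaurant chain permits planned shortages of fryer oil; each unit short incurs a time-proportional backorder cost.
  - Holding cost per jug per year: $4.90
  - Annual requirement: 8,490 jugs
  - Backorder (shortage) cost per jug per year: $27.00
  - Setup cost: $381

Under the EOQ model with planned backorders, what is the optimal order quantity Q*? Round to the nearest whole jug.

Q* = √(2DS/H) · √((H + b)/b)
   = √(2 × 8,490 × 381 / 4.9) · √((4.9 + 27) / 27)
   = 1,149.035 × 1.0870 ≈ 1,248.95

1,249 jugs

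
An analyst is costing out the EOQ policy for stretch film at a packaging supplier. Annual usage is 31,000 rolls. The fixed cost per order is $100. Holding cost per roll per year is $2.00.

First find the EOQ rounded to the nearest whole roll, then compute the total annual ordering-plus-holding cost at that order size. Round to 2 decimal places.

2DS/H = 2·31,000·100/2 = 3,100,000.00
EOQ = √3,100,000.00 ≈ 1,760.68 → Q = 1,761 rolls
Annual ordering cost = (D/Q)·S = (31,000/1,761) × 100 = $1,760.36
Annual holding cost  = (Q/2)·H = (1,761/2) × 2 = $1,761.00
Total = $1,760.36 + $1,761.00 = $3,521.36

$3,521.36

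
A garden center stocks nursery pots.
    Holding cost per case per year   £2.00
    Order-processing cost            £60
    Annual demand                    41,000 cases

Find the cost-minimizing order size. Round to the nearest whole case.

1,568 cases

Optimal lot size Q* = (2 × 41,000 × £60 / £2)^½ ≈ 1,568.44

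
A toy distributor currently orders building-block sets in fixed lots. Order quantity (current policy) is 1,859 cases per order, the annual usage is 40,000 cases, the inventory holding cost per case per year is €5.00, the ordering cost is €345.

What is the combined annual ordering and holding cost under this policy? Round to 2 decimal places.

Ordering: D/Q × S = 40,000/1,859 × €345 = €7,423.35
Holding:  Q/2 × H = 1,859/2 × €5 = €4,647.50
Total = €7,423.35 + €4,647.50 = €12,070.85

€12,070.85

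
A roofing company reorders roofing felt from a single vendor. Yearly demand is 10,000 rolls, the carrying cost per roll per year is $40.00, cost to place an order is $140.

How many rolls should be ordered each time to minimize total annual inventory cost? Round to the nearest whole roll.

265 rolls

2DS/H = 2·10,000·140/40 = 70,000.00
EOQ = √70,000.00 ≈ 264.58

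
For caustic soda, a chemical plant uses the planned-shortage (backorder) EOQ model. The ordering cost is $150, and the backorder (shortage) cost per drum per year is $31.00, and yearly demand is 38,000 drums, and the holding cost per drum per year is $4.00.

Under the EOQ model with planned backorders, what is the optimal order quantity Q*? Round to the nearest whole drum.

Q* = √(2DS/H) · √((H + b)/b)
   = √(2 × 38,000 × 150 / 4) · √((4 + 31) / 31)
   = 1,688.194 × 1.0626 ≈ 1,793.81

1,794 drums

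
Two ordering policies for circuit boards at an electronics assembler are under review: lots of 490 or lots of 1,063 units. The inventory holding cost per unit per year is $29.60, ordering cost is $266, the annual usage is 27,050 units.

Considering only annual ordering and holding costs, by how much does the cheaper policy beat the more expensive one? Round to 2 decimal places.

TC(Q) = (D/Q)S + (Q/2)H
TC(490) = (27,050/490)×266 + (490/2)×29.6 = $21,936.29
TC(1,063) = (27,050/1,063)×266 + (1,063/2)×29.6 = $22,501.26
Cheaper: Q = 490.  Difference = $564.98

$564.98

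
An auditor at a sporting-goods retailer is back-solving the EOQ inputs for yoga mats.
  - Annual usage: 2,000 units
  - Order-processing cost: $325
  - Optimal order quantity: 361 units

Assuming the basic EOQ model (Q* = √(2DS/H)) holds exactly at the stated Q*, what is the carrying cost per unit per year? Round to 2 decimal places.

$9.98

Since Q* = (2DS/H)^½, squaring gives Q*²·H = 2DS.
H = 2DS / Q² = 2 × 2,000 × 325 / 361² = 9.9754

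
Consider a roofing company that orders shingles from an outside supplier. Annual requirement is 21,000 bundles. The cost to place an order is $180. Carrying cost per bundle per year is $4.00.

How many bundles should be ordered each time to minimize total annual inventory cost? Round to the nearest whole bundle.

1,375 bundles

EOQ = √(2DS/H) = √(2 × 21,000 × 180 / 4)
    = √(1,890,000.00) ≈ 1,374.77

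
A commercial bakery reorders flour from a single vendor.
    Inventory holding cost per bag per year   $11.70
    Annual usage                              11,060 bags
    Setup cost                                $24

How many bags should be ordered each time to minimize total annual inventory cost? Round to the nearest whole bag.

213 bags

2DS/H = 2·11,060·24/11.7 = 45,374.36
EOQ = √45,374.36 ≈ 213.01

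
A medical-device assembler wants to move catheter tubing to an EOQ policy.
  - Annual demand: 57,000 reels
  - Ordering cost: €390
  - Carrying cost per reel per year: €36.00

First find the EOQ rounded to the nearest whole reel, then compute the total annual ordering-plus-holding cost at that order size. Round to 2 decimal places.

€40,007.00

2DS/H = 2·57,000·390/36 = 1,235,000.00
EOQ = √1,235,000.00 ≈ 1,111.31 → Q = 1,111 reels
Orders/yr = 57,000/1,111 = 51.305; ordering cost = 51.305 × €390 = €20,009.00
Average inventory = 1,111/2 = 555.5; holding cost = 555.5 × €36 = €19,998.00
Total = €20,009.00 + €19,998.00 = €40,007.00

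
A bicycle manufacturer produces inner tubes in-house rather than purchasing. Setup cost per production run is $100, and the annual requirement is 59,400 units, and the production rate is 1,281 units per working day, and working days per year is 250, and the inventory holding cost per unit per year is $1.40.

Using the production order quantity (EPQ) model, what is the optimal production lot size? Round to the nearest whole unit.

3,228 units

d = 59,400/250 = 237.6000 units/day;  effective holding cost H(1 − d/p) = 1.4·(1 − 237.6000/1281) = 1.14033
Q* = √(2DS / H_eff) = √(2·59,400·100 / 1.14033) ≈ 3,227.70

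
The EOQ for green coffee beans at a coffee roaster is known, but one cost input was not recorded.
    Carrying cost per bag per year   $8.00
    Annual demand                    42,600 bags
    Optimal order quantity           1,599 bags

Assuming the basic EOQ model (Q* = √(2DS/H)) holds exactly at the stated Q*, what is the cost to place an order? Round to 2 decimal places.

From Q* = √(2DS/H) ⇒ Q*² = 2DS/H.
S = Q²H / (2D) = 1,599² × 8 / (2 × 42,600) = 240.0752

$240.08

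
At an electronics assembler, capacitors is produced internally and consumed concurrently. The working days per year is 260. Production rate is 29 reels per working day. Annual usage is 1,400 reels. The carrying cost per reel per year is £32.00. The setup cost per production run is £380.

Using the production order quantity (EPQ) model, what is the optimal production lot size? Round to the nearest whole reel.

d = 1,400/260 = 5.3846 reels/day;  effective holding cost H(1 − d/p) = 32·(1 − 5.3846/29) = 26.05836
Q* = √(2DS / H_eff) = √(2·1,400·380 / 26.05836) ≈ 202.07

202 reels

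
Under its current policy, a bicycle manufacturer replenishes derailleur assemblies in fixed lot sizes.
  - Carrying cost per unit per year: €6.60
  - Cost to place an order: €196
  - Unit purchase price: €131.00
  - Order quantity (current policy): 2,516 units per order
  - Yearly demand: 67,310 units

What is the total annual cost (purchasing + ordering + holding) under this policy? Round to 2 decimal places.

Orders/yr = 67,310/2,516 = 26.753; ordering cost = 26.753 × €196 = €5,243.55
Average inventory = 2,516/2 = 1258; holding cost = 1258 × €6.6 = €8,302.80
Purchase cost = D·C = 67,310 × 131 = €8,817,610.00
Total = €5,243.55 + €8,302.80 + €8,817,610.00 = €8,831,156.35

€8,831,156.35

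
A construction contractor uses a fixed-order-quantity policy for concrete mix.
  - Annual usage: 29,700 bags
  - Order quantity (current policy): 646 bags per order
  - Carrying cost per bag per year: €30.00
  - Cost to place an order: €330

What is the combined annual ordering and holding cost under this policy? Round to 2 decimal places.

Orders/yr = 29,700/646 = 45.975; ordering cost = 45.975 × €330 = €15,171.83
Average inventory = 646/2 = 323; holding cost = 323 × €30 = €9,690.00
Total = €15,171.83 + €9,690.00 = €24,861.83

€24,861.83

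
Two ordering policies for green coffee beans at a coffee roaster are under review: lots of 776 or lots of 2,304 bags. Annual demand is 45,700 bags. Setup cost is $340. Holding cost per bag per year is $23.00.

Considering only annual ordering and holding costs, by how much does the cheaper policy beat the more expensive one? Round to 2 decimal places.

$4,292.73

Annual cost at Q: ordering D·S/Q plus holding Q·H/2.
TC(776) = (45,700/776)×340 + (776/2)×23 = $28,947.20
TC(2,304) = (45,700/2,304)×340 + (2,304/2)×23 = $33,239.92
|ΔTC| = |$28,947.20 − $33,239.92| = $4,292.73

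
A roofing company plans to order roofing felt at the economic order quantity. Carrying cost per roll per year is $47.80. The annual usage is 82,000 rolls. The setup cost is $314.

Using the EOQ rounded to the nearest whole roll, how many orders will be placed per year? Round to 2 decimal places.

79.00 orders per year

2DS/H = 2·82,000·314/47.8 = 1,077,322.18
EOQ = √1,077,322.18 ≈ 1,037.94 → Q = 1,038
N = D/Q = 82,000/1,038 ≈ 78.998 orders/yr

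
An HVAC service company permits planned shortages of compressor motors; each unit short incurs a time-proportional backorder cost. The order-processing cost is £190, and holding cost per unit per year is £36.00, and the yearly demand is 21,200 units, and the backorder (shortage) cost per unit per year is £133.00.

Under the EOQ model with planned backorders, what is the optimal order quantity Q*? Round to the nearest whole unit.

Q* = √(2DS/H) · √((H + b)/b)
   = √(2 × 21,200 × 190 / 36) · √((36 + 133) / 133)
   = 473.052 × 1.1272 ≈ 533.24

533 units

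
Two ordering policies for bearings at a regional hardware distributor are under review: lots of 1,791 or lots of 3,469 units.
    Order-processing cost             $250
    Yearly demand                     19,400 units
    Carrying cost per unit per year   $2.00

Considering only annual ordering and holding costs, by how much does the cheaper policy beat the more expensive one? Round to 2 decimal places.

$368.11

TC(Q) = (D/Q)S + (Q/2)H
TC(1,791) = (19,400/1,791)×250 + (1,791/2)×2 = $4,498.98
TC(3,469) = (19,400/3,469)×250 + (3,469/2)×2 = $4,867.10
|ΔTC| = |$4,498.98 − $4,867.10| = $368.11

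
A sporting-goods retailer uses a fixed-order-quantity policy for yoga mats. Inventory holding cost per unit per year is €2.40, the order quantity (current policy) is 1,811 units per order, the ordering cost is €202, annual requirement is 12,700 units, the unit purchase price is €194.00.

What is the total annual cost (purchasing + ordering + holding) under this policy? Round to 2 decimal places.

Annual ordering cost = (D/Q)·S = (12,700/1,811) × 202 = €1,416.57
Annual holding cost  = (Q/2)·H = (1,811/2) × 2.4 = €2,173.20
Purchase cost = D·C = 12,700 × 194 = €2,463,800.00
Total = €1,416.57 + €2,173.20 + €2,463,800.00 = €2,467,389.77

€2,467,389.77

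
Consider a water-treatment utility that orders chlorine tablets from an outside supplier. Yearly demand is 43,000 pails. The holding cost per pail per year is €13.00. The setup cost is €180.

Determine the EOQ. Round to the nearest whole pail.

Optimal lot size Q* = (2 × 43,000 × €180 / €13)^½ ≈ 1,091.22

1,091 pails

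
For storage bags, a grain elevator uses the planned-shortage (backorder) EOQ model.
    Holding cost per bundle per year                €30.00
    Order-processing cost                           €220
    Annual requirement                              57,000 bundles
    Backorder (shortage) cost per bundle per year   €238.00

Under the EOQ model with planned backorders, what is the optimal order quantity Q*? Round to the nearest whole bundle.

Basic EOQ = √(2·57,000·220/30) = 914.330
Backorder adjustment √((H+b)/b) = √((30+238)/238) = 1.0612
Q* = 914.330 × 1.0612 ≈ 970.25

970 bundles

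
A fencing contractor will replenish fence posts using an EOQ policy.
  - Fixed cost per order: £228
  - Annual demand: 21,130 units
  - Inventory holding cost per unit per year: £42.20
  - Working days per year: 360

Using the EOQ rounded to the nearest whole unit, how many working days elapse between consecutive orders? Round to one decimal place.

2DS/H = 2·21,130·228/42.2 = 228,324.17
EOQ = √228,324.17 ≈ 477.83 → Q = 478 units
T = Q/D × 360 days = 478/21,130 × 360 = 8.144 days

8.1 days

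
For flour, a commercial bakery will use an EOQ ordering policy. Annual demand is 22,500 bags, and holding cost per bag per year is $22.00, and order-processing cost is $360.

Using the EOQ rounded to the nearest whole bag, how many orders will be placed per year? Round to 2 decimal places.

26.22 orders per year

2DS/H = 2·22,500·360/22 = 736,363.64
EOQ = √736,363.64 ≈ 858.12 → Q = 858
Orders per year = D/Q = 22,500 / 858 = 26.224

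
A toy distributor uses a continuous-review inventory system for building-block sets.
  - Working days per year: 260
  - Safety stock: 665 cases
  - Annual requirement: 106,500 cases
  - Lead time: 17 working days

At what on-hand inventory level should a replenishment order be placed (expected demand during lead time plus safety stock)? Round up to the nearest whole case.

Daily demand d = 106,500 / 260 = 409.615 cases/day
Demand during lead time = 409.615 × 17 = 6,963.46
Reorder point = 6,963.46 + 665 = 7,628.46 → round up

7,629 cases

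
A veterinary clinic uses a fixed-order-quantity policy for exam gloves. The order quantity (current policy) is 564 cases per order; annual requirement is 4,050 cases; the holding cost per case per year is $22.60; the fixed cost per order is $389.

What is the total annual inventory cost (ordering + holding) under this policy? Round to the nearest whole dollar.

Orders/yr = 4,050/564 = 7.181; ordering cost = 7.181 × $389 = $2,793.35
Average inventory = 564/2 = 282; holding cost = 282 × $22.6 = $6,373.20
Total = $2,793.35 + $6,373.20 = $9,166.55

$9,167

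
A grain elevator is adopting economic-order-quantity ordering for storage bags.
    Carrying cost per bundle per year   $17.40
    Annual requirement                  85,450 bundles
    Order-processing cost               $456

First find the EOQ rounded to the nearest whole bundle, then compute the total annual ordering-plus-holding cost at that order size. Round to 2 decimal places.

$36,823.76

Q* = √(2·D·S / H) = √(2·85,450·456 / 17.4) = √4,478,758.6 ≈ 2,116.31 → Q = 2,116 bundles
Orders/yr = 85,450/2,116 = 40.383; ordering cost = 40.383 × $456 = $18,414.56
Average inventory = 2,116/2 = 1058; holding cost = 1058 × $17.4 = $18,409.20
Total = $18,414.56 + $18,409.20 = $36,823.76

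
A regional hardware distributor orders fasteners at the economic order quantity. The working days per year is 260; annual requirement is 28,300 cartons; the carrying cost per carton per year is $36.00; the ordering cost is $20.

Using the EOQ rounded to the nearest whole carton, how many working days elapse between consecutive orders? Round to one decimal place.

2DS/H = 2·28,300·20/36 = 31,444.44
EOQ = √31,444.44 ≈ 177.33 → Q = 177 cartons
Cycle time = (working days × Q)/D = (260 × 177) / 28,300 = 1.626 days

1.6 days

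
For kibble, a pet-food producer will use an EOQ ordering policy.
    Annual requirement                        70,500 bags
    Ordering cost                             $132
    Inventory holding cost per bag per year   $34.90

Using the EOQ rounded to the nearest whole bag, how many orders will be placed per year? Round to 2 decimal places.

EOQ = √(2DS/H) = √(2 × 70,500 × 132 / 34.9)
    = √(533,295.13) ≈ 730.27 → Q = 730
Orders per year = D/Q = 70,500 / 730 = 96.575

96.58 orders per year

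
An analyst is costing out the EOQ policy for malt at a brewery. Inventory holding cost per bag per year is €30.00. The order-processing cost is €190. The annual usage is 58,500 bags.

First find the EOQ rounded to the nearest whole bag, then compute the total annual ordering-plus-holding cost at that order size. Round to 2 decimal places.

€25,824.41

Optimal lot size Q* = (2 × 58,500 × €190 / €30)^½ ≈ 860.81 → Q = 861 bags
Annual ordering cost = (D/Q)·S = (58,500/861) × 190 = €12,909.41
Annual holding cost  = (Q/2)·H = (861/2) × 30 = €12,915.00
Total = €12,909.41 + €12,915.00 = €25,824.41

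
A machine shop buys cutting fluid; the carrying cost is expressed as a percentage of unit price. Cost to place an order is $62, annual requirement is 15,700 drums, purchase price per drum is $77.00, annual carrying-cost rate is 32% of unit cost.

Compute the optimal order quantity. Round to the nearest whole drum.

H = i·C = 0.32 × $77 = $24.6400 per drum-year
Optimal lot size Q* = (2 × 15,700 × $62 / $24.64)^½ ≈ 281.09

281 drums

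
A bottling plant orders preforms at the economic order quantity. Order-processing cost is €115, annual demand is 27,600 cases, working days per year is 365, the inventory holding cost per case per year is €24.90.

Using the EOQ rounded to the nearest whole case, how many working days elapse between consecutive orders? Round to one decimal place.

6.7 days

2DS/H = 2·27,600·115/24.9 = 254,939.76
EOQ = √254,939.76 ≈ 504.92 → Q = 505 cases
Cycle time = (working days × Q)/D = (365 × 505) / 27,600 = 6.678 days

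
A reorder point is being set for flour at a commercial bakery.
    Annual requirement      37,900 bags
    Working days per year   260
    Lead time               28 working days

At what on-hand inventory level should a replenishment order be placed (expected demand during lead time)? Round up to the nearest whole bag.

Daily demand d = 37,900 / 260 = 145.769 bags/day
Demand during lead time = 145.769 × 28 = 4,081.54
Reorder point = 4,081.54 → round up

4,082 bags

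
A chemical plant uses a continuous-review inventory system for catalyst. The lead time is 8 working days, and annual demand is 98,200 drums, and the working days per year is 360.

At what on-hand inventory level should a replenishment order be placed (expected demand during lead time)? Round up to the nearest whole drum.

2,183 drums

Daily demand d = 98,200 / 360 = 272.778 drums/day
Demand during lead time = 272.778 × 8 = 2,182.22
Reorder point = 2,182.22 → round up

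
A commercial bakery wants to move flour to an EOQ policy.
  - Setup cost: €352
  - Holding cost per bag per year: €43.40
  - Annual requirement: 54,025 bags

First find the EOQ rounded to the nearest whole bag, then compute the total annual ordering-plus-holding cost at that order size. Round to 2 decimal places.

EOQ = √(2DS/H) = √(2 × 54,025 × 352 / 43.4)
    = √(876,350.23) ≈ 936.14 → Q = 936 bags
Ordering: D/Q × S = 54,025/936 × €352 = €20,317.09
Holding:  Q/2 × H = 936/2 × €43.4 = €20,311.20
Total = €20,317.09 + €20,311.20 = €40,628.29

€40,628.29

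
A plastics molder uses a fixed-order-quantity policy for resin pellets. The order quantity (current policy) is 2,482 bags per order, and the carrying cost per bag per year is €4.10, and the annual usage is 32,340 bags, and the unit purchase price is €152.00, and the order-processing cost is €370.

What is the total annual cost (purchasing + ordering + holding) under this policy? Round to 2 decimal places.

Annual ordering cost = (D/Q)·S = (32,340/2,482) × 370 = €4,821.03
Annual holding cost  = (Q/2)·H = (2,482/2) × 4.1 = €5,088.10
Purchase cost = D·C = 32,340 × 152 = €4,915,680.00
Total = €4,821.03 + €5,088.10 + €4,915,680.00 = €4,925,589.13

€4,925,589.13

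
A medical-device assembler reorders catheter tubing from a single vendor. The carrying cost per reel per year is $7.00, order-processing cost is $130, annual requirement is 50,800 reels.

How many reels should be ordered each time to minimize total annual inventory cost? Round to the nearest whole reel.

Q* = √(2·D·S / H) = √(2·50,800·130 / 7) = √1,886,857.1 ≈ 1,373.63

1,374 reels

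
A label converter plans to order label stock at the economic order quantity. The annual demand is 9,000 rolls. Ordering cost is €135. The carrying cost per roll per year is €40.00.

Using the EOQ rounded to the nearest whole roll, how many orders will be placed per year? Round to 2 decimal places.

Q* = √(2·D·S / H) = √(2·9,000·135 / 40) = √60,750.0 ≈ 246.48 → Q = 246
N = D/Q = 9,000/246 ≈ 36.585 orders/yr

36.59 orders per year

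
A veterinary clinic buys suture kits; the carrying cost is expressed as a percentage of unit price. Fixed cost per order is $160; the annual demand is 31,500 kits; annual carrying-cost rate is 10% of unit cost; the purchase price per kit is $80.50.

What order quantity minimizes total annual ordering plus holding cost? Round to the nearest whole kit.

H = i·C = 0.1 × $80.5 = $8.0500 per kit-year
Optimal lot size Q* = (2 × 31,500 × $160 / $8.05)^½ ≈ 1,119.01

1,119 kits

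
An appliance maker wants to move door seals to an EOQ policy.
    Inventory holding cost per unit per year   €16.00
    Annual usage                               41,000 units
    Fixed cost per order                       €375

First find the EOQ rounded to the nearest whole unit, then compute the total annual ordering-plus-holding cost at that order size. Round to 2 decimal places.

€22,181.07

2DS/H = 2·41,000·375/16 = 1,921,875.00
EOQ = √1,921,875.00 ≈ 1,386.32 → Q = 1,386 units
Orders/yr = 41,000/1,386 = 29.582; ordering cost = 29.582 × €375 = €11,093.07
Average inventory = 1,386/2 = 693; holding cost = 693 × €16 = €11,088.00
Total = €11,093.07 + €11,088.00 = €22,181.07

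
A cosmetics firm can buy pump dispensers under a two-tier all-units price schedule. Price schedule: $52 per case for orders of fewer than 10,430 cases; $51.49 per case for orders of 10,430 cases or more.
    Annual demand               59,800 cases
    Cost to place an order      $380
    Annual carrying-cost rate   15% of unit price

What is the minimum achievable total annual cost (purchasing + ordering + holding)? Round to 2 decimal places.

$3,121,558.77

H₁ = 15%×$52 = $7.8000;  H₂ = 15%×$51.49 = $7.7235
EOQ₁ = √(2×59,800×380/7.8000) = 2,413.85  (< 10,430, feasible at tier 1)
EOQ₂ = √(2×59,800×380/7.7235) = 2,425.77  (< 10,430 → use Q = 10,430 at tier-2 price)
TC(tier 1 (EOQ₁), Q≈2,413.8) = $3,128,428.02
TC(tier 2, Q≈10,430.0) = $3,121,558.77
Minimum at tier 2: $3,121,558.77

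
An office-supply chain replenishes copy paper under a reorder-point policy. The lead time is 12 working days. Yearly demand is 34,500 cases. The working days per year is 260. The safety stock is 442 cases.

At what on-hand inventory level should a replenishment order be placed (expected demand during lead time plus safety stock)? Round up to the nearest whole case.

2,035 cases

Daily demand d = 34,500 / 260 = 132.692 cases/day
Demand during lead time = 132.692 × 12 = 1,592.31
Reorder point = 1,592.31 + 442 = 2,034.31 → round up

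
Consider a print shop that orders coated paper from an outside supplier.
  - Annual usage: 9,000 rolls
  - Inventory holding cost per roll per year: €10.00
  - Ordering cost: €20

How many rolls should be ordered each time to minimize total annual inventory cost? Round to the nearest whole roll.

190 rolls

Optimal lot size Q* = (2 × 9,000 × €20 / €10)^½ ≈ 189.74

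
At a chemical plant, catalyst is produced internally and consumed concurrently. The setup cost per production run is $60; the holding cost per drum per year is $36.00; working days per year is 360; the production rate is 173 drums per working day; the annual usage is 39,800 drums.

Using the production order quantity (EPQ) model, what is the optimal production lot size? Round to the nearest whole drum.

606 drums

d = 39,800/360 = 110.5556 drums/day;  effective holding cost H(1 − d/p) = 36·(1 − 110.5556/173) = 12.99422
Q* = √(2DS / H_eff) = √(2·39,800·60 / 12.99422) ≈ 606.26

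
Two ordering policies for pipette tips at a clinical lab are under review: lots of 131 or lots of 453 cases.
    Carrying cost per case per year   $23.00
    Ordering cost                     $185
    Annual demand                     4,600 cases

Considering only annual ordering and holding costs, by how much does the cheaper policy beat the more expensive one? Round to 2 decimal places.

TC(Q) = (D/Q)S + (Q/2)H
TC(131) = (4,600/131)×185 + (131/2)×23 = $8,002.68
TC(453) = (4,600/453)×185 + (453/2)×23 = $7,088.09
Cheaper: Q = 453.  Difference = $914.60

$914.60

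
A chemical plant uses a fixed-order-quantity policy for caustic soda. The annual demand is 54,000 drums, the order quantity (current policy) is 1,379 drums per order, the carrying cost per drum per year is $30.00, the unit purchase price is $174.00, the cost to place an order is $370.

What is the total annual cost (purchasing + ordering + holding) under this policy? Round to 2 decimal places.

Annual ordering cost = (D/Q)·S = (54,000/1,379) × 370 = $14,488.76
Annual holding cost  = (Q/2)·H = (1,379/2) × 30 = $20,685.00
Purchase cost = D·C = 54,000 × 174 = $9,396,000.00
Total = $14,488.76 + $20,685.00 + $9,396,000.00 = $9,431,173.76

$9,431,173.76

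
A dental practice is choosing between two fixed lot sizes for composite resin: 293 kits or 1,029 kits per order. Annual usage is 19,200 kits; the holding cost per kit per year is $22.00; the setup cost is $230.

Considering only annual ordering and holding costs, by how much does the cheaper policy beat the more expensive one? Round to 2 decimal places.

$2,684.13

TC(Q) = (D/Q)S + (Q/2)H
TC(293) = (19,200/293)×230 + (293/2)×22 = $18,294.67
TC(1,029) = (19,200/1,029)×230 + (1,029/2)×22 = $15,610.55
|ΔTC| = |$18,294.67 − $15,610.55| = $2,684.13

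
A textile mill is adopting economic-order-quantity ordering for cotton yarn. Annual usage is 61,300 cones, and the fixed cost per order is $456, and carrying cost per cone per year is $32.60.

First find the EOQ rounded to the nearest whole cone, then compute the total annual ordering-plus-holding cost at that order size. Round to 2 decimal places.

$42,691.02

Q* = √(2·D·S / H) = √(2·61,300·456 / 32.6) = √1,714,895.7 ≈ 1,309.54 → Q = 1,310 cones
Orders/yr = 61,300/1,310 = 46.794; ordering cost = 46.794 × $456 = $21,338.02
Average inventory = 1,310/2 = 655; holding cost = 655 × $32.6 = $21,353.00
Total = $21,338.02 + $21,353.00 = $42,691.02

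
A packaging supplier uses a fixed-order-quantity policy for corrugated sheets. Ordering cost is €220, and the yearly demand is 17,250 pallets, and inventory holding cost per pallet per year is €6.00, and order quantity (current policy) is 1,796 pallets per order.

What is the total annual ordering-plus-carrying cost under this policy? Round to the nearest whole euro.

Orders/yr = 17,250/1,796 = 9.605; ordering cost = 9.605 × €220 = €2,113.03
Average inventory = 1,796/2 = 898; holding cost = 898 × €6 = €5,388.00
Total = €2,113.03 + €5,388.00 = €7,501.03

€7,501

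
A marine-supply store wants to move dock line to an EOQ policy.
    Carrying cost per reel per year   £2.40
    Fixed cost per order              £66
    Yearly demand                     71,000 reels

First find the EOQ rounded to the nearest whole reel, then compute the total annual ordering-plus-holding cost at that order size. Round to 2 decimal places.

£4,742.66

Optimal lot size Q* = (2 × 71,000 × £66 / £2.4)^½ ≈ 1,976.11 → Q = 1,976 reels
Orders/yr = 71,000/1,976 = 35.931; ordering cost = 35.931 × £66 = £2,371.46
Average inventory = 1,976/2 = 988; holding cost = 988 × £2.4 = £2,371.20
Total = £2,371.46 + £2,371.20 = £4,742.66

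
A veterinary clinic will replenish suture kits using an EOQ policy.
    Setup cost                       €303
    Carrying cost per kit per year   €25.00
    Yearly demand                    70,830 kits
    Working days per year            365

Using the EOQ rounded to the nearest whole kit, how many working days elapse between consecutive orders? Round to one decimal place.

Q* = √(2·D·S / H) = √(2·70,830·303 / 25) = √1,716,919.2 ≈ 1,310.31 → Q = 1,310 kits
Days between orders = 365 / (D/Q) = 365 / 54.069 ≈ 6.751

6.8 days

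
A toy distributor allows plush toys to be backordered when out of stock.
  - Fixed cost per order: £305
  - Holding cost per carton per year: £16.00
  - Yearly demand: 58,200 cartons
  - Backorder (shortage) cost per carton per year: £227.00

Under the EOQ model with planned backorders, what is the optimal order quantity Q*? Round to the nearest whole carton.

Basic EOQ = √(2·58,200·305/16) = 1,489.589
Backorder adjustment √((H+b)/b) = √((16+227)/227) = 1.0346
Q* = 1,489.589 × 1.0346 ≈ 1,541.19

1,541 cartons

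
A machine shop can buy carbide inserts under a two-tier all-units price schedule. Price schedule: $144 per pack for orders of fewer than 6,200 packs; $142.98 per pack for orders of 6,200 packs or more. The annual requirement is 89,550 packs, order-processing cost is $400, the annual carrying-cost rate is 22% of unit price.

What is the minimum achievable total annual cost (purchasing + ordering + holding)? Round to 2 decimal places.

$12,907,148.78

H₁ = 22%×$144 = $31.6800;  H₂ = 22%×$142.98 = $31.4556
EOQ₁ = √(2×89,550×400/31.6800) = 1,503.78  (< 6,200, feasible at tier 1)
EOQ₂ = √(2×89,550×400/31.4556) = 1,509.14  (< 6,200 → use Q = 6,200 at tier-2 price)
TC(tier 1 (EOQ₁), Q≈1,503.8) = $12,942,839.85
TC(tier 2, Q≈6,200.0) = $12,907,148.78
Minimum at tier 2: $12,907,148.78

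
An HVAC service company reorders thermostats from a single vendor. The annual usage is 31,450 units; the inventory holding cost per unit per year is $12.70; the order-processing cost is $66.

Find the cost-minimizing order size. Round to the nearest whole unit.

572 units

Q* = √(2·D·S / H) = √(2·31,450·66 / 12.7) = √326,881.9 ≈ 571.74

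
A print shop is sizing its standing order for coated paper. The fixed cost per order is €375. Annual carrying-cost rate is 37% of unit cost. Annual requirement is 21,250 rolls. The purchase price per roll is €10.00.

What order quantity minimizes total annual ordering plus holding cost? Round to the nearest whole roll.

2,075 rolls

Carrying cost H = €10 × 37% = €3.7000/roll/yr
2DS/H = 2·21,250·375/3.7 = 4,307,432.43
EOQ = √4,307,432.43 ≈ 2,075.44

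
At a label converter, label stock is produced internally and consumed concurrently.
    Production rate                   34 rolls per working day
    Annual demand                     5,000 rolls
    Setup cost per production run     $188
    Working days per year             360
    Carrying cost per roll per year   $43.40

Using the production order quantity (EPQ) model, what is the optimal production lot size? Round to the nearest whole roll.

Daily demand d = 5,000/360 = 13.889; p = 34; 1 − d/p = 0.59150
EPQ = √(2DS / (H(1 − d/p)))
    = √(2 × 5,000 × 188 / (43.4 × 0.59150)) ≈ 270.62

271 rolls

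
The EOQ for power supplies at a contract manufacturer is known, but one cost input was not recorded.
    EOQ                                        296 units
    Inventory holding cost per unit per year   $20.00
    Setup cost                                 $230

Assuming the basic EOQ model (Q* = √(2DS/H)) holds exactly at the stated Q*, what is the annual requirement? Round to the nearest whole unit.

From Q* = √(2DS/H) ⇒ Q*² = 2DS/H.
D = Q²H / (2S) = 296² × 20 / (2 × 230) = 3,809.39

3,809 units per year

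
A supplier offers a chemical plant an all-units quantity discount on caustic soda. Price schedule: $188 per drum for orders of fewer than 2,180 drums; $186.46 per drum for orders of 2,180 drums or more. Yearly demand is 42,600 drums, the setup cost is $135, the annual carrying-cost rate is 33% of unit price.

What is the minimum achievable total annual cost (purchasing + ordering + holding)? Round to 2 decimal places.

H₁ = 33%×$188 = $62.0400;  H₂ = 33%×$186.46 = $61.5318
EOQ₁ = √(2×42,600×135/62.0400) = 430.58  (< 2,180, feasible at tier 1)
EOQ₂ = √(2×42,600×135/61.5318) = 432.35  (< 2,180 → use Q = 2,180 at tier-2 price)
TC(tier 1 (EOQ₁), Q≈430.6) = $8,035,512.99
TC(tier 2, Q≈2,180.0) = $8,012,903.74
Minimum at tier 2: $8,012,903.74

$8,012,903.74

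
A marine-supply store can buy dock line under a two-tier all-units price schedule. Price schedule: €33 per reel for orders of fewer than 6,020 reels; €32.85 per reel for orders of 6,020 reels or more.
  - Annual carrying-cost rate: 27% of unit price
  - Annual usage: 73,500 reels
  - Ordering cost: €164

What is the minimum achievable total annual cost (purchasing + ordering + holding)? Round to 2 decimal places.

H₁ = 27%×€33 = €8.9100;  H₂ = 27%×€32.85 = €8.8695
EOQ₁ = √(2×73,500×164/8.9100) = 1,644.91  (< 6,020, feasible at tier 1)
EOQ₂ = √(2×73,500×164/8.8695) = 1,648.66  (< 6,020 → use Q = 6,020 at tier-2 price)
TC(tier 1 (EOQ₁), Q≈1,644.9) = €2,440,156.13
TC(tier 2, Q≈6,020.0) = €2,443,174.52
Minimum at tier 1 (EOQ₁): €2,440,156.13

€2,440,156.13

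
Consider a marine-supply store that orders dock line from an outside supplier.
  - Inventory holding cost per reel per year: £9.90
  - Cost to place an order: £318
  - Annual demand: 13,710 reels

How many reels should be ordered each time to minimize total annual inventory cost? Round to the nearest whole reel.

938 reels

Optimal lot size Q* = (2 × 13,710 × £318 / £9.9)^½ ≈ 938.49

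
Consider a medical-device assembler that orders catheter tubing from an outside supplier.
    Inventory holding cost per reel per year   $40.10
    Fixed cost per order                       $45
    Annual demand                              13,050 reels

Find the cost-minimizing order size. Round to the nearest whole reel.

171 reels

2DS/H = 2·13,050·45/40.1 = 29,289.28
EOQ = √29,289.28 ≈ 171.14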